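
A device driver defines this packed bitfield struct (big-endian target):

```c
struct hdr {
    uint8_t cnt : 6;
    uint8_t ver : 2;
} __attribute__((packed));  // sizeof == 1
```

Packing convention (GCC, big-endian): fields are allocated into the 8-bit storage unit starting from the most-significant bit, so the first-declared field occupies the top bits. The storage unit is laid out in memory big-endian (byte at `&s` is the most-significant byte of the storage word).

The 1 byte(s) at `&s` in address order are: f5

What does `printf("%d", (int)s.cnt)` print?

61

[0]=0xf5 (big-endian) → word 0xf5
cnt:6 @ bit 2 → (0xf5>>2)&0x3f = 0x3d  ←
ver:2 @ bit 0 → (0xf5>>0)&0x3 = 0x1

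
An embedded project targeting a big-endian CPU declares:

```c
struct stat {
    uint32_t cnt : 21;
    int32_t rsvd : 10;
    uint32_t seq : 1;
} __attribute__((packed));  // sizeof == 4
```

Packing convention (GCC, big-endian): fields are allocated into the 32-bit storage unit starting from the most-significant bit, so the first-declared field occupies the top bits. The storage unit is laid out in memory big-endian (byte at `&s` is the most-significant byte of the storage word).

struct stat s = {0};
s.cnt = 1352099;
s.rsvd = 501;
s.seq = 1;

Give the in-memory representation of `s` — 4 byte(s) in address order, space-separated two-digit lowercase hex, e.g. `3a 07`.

a5 0d 1b eb

cnt (21b) val=1352099 bits=0x14a1a3 at bit 11: 0xa50d1800
rsvd (10b) val=501 bits=0x1f5 at bit 1: 0xa50d1bea
seq (1b) val=1 bits=0x1 at bit 0: 0xa50d1beb
word = 0xa50d1beb → big-endian bytes:
  [0]=0xa5  [1]=0x0d  [2]=0x1b  [3]=0xeb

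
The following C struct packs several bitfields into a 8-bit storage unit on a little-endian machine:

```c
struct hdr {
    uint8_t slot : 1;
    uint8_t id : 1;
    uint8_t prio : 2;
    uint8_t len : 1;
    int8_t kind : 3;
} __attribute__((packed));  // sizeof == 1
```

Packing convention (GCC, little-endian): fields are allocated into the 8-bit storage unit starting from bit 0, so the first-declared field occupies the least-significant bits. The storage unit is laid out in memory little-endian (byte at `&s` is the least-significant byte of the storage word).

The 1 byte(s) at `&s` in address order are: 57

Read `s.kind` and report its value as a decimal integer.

2

[0]=0x57 (little-endian) → word 0x57
slot:1 @ bit 0 → (0x57>>0)&0x1 = 0x1
id:1 @ bit 1 → (0x57>>1)&0x1 = 0x1
prio:2 @ bit 2 → (0x57>>2)&0x3 = 0x1
len:1 @ bit 4 → (0x57>>4)&0x1 = 0x1
kind:3 @ bit 5 → (0x57>>5)&0x7 = 0x2  ←
kind signed 3b, MSB=0: value = 2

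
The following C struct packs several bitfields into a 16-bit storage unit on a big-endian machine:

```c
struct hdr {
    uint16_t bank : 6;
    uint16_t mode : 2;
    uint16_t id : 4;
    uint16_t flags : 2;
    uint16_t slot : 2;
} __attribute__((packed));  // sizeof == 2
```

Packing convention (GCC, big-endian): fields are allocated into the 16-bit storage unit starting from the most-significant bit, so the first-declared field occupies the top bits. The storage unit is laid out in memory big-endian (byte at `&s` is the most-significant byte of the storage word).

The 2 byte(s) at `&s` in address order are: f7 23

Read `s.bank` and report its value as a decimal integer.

61

[0]=0xf7 [1]=0x23 (big-endian) → word 0xf723
bank [10+:6] = (word>>10) & 0x3f = 61  ←
mode [8+:2] = (word>>8) & 0x3 = 3
id [4+:4] = (word>>4) & 0xf = 2
flags [2+:2] = (word>>2) & 0x3 = 0
slot [0+:2] = (word>>0) & 0x3 = 3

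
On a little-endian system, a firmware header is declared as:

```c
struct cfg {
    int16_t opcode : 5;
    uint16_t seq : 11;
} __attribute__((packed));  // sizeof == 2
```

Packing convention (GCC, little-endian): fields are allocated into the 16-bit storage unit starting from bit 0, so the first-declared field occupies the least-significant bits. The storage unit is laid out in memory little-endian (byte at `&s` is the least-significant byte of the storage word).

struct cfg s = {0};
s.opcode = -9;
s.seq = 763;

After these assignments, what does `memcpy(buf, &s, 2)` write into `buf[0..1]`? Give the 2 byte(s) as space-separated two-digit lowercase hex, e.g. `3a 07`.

[0+:5] opcode=-9 & 0x1f = 0x17; word=0x0017
[5+:11] seq=763 & 0x7ff = 0x2fb; word=0x5f77
word = 0x5f77 → little-endian bytes:
  [0]=0x77  [1]=0x5f

77 5f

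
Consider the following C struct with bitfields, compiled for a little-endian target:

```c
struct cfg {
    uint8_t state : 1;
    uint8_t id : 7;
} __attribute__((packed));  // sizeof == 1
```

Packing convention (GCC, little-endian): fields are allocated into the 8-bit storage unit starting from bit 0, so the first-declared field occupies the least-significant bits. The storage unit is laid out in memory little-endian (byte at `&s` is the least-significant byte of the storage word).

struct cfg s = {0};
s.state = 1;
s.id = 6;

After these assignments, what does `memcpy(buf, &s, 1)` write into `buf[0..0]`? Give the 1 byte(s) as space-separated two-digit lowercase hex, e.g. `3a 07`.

0d

state (1b) val=1 bits=0x1 at bit 0: 0x01
id (7b) val=6 bits=0x6 at bit 1: 0x0d
word = 0x0d → little-endian bytes:
  [0]=0x0d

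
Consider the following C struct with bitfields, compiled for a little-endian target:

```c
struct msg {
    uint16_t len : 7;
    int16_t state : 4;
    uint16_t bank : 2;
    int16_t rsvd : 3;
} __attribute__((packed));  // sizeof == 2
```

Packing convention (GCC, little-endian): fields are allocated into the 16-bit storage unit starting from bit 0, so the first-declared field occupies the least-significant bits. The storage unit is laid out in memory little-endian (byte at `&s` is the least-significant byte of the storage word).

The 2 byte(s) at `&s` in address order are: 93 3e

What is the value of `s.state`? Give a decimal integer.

-3

[0]=0x93 [1]=0x3e (little-endian) → word 0x3e93
len:7 @ bit 0 → (0x3e93>>0)&0x7f = 0x13
state:4 @ bit 7 → (0x3e93>>7)&0xf = 0xd  ←
bank:2 @ bit 11 → (0x3e93>>11)&0x3 = 0x3
rsvd:3 @ bit 13 → (0x3e93>>13)&0x7 = 0x1
state signed 4b, MSB=1: 13 - 16 = -3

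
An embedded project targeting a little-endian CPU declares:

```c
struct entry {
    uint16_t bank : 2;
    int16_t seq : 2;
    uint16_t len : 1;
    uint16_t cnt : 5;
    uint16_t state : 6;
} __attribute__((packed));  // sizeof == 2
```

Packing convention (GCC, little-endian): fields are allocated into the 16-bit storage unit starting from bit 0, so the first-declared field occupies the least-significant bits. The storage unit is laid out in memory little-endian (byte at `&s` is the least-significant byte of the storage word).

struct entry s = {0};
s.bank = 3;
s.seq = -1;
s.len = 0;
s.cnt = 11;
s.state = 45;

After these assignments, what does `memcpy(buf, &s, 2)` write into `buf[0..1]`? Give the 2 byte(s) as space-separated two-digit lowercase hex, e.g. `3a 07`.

6f b5

bank:2 = 3 → 0x3 << 0 → word 0x0003
seq:2 = -1 → 0x3 << 2 → word 0x000f
len:1 = 0 → 0x0 << 4 → word 0x000f
cnt:5 = 11 → 0xb << 5 → word 0x016f
state:6 = 45 → 0x2d << 10 → word 0xb56f
word = 0xb56f → little-endian bytes:
  [0]=0x6f  [1]=0xb5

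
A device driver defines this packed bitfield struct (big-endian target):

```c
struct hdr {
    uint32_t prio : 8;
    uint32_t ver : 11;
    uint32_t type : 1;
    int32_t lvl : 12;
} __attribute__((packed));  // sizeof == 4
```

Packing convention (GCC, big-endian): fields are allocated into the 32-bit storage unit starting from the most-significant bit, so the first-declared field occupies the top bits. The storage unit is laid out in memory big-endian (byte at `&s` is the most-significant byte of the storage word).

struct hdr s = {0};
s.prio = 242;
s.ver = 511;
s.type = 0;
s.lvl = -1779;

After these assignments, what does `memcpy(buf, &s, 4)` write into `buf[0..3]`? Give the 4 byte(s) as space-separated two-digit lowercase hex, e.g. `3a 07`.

f2 3f e9 0d

[24+:8] prio=242 & 0xff = 0xf2; word=0xf2000000
[13+:11] ver=511 & 0x7ff = 0x1ff; word=0xf23fe000
[12+:1] type=0 & 0x1 = 0x0; word=0xf23fe000
[0+:12] lvl=-1779 & 0xfff = 0x90d; word=0xf23fe90d
word = 0xf23fe90d → big-endian bytes:
  [0]=0xf2  [1]=0x3f  [2]=0xe9  [3]=0x0d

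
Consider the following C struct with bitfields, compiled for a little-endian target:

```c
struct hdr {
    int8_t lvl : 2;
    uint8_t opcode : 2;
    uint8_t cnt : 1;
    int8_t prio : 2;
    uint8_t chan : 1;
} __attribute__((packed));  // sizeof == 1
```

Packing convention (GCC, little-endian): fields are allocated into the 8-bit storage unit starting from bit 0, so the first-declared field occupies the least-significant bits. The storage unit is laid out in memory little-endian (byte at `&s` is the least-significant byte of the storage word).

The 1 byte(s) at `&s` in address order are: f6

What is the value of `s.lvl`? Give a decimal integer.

-2

[0]=0xf6 (little-endian) → word 0xf6
lvl:2 @ bit 0 → (0xf6>>0)&0x3 = 0x2  ←
opcode:2 @ bit 2 → (0xf6>>2)&0x3 = 0x1
cnt:1 @ bit 4 → (0xf6>>4)&0x1 = 0x1
prio:2 @ bit 5 → (0xf6>>5)&0x3 = 0x3
chan:1 @ bit 7 → (0xf6>>7)&0x1 = 0x1
lvl signed 2b, MSB=1: 2 - 4 = -2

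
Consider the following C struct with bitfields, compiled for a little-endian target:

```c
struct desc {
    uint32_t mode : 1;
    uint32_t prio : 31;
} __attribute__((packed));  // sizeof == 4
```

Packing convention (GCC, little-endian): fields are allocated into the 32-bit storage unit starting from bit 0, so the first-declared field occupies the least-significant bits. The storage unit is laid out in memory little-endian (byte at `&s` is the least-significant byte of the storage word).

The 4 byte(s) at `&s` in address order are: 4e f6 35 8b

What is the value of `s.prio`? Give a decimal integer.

[0]=0x4e [1]=0xf6 [2]=0x35 [3]=0x8b (little-endian) → word 0x8b35f64e
mode:1 @ bit 0 → (0x8b35f64e>>0)&0x1 = 0x0
prio:31 @ bit 1 → (0x8b35f64e>>1)&0x7fffffff = 0x459afb27  ←

1167784743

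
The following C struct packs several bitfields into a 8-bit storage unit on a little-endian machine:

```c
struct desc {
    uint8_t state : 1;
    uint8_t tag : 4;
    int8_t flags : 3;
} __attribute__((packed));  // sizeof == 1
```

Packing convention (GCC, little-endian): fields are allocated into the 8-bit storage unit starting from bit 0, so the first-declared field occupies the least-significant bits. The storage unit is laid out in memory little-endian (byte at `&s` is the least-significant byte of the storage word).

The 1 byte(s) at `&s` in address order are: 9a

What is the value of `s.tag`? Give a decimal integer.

13

[0]=0x9a (little-endian) → word 0x9a
state [0+:1] = (word>>0) & 0x1 = 0
tag [1+:4] = (word>>1) & 0xf = 13  ←
flags [5+:3] = (word>>5) & 0x7 = 4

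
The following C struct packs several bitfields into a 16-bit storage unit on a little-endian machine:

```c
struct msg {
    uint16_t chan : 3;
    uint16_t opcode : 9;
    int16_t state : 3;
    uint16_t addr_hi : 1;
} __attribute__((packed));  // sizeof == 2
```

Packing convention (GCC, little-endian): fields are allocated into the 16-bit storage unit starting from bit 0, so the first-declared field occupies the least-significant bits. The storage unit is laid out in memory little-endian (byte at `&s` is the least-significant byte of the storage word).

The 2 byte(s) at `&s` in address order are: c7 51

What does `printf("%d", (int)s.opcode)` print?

[0]=0xc7 [1]=0x51 (little-endian) → word 0x51c7
chan:3 @ bit 0 → (0x51c7>>0)&0x7 = 0x7
opcode:9 @ bit 3 → (0x51c7>>3)&0x1ff = 0x38  ←
state:3 @ bit 12 → (0x51c7>>12)&0x7 = 0x5
addr_hi:1 @ bit 15 → (0x51c7>>15)&0x1 = 0x0

56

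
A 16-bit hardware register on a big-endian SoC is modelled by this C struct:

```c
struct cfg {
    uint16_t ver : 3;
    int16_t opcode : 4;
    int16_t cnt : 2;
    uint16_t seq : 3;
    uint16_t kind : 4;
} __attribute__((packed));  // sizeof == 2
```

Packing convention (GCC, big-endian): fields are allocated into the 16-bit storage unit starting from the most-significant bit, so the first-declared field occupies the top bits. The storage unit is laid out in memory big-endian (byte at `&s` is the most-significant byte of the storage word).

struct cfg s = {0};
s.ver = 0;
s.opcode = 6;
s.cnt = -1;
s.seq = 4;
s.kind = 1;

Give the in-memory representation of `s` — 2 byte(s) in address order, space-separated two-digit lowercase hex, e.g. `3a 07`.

0d c1

ver (3b) val=0 bits=0x0 at bit 13: 0x0000
opcode (4b) val=6 bits=0x6 at bit 9: 0x0c00
cnt (2b) val=-1 bits=0x3 at bit 7: 0x0d80
seq (3b) val=4 bits=0x4 at bit 4: 0x0dc0
kind (4b) val=1 bits=0x1 at bit 0: 0x0dc1
word = 0x0dc1 → big-endian bytes:
  [0]=0x0d  [1]=0xc1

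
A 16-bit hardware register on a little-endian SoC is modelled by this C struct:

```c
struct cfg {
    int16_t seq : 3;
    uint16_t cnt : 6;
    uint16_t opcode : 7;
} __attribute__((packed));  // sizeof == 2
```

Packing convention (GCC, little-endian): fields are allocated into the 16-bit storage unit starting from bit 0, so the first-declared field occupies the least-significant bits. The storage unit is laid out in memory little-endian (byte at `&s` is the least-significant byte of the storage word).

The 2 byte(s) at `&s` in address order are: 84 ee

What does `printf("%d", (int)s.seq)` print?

[0]=0x84 [1]=0xee (little-endian) → word 0xee84
seq:3 @ bit 0 → (0xee84>>0)&0x7 = 0x4  ←
cnt:6 @ bit 3 → (0xee84>>3)&0x3f = 0x10
opcode:7 @ bit 9 → (0xee84>>9)&0x7f = 0x77
seq signed 3b, MSB=1: 4 - 8 = -4

-4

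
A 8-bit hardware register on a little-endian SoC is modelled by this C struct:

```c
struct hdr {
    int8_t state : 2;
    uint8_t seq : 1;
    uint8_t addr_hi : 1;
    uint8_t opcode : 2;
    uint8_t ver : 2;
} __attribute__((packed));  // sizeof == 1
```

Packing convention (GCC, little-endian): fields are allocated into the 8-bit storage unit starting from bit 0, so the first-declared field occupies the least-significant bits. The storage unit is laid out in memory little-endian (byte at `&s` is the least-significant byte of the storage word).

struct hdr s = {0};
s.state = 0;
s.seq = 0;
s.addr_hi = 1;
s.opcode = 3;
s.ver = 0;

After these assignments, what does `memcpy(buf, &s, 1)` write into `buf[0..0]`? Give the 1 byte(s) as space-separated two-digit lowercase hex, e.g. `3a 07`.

state (2b) val=0 bits=0x0 at bit 0: 0x00
seq (1b) val=0 bits=0x0 at bit 2: 0x00
addr_hi (1b) val=1 bits=0x1 at bit 3: 0x08
opcode (2b) val=3 bits=0x3 at bit 4: 0x38
ver (2b) val=0 bits=0x0 at bit 6: 0x38
word = 0x38 → little-endian bytes:
  [0]=0x38

38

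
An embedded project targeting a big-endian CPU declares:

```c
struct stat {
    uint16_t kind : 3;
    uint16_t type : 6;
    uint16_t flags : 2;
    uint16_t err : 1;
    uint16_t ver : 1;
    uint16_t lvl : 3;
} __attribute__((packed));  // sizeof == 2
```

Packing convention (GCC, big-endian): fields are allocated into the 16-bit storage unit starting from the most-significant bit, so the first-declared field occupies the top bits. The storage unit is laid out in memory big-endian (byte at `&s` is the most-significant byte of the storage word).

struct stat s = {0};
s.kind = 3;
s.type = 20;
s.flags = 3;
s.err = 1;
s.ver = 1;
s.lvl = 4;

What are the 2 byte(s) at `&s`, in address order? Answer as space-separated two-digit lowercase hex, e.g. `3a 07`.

kind (3b) val=3 bits=0x3 at bit 13: 0x6000
type (6b) val=20 bits=0x14 at bit 7: 0x6a00
flags (2b) val=3 bits=0x3 at bit 5: 0x6a60
err (1b) val=1 bits=0x1 at bit 4: 0x6a70
ver (1b) val=1 bits=0x1 at bit 3: 0x6a78
lvl (3b) val=4 bits=0x4 at bit 0: 0x6a7c
word = 0x6a7c → big-endian bytes:
  [0]=0x6a  [1]=0x7c

6a 7c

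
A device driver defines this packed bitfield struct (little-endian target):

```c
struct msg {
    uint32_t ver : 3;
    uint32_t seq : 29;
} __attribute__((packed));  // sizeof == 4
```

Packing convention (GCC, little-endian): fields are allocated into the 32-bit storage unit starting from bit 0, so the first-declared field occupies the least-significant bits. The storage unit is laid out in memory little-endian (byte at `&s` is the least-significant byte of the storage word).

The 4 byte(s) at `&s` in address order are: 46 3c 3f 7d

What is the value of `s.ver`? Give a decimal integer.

6

[0]=0x46 [1]=0x3c [2]=0x3f [3]=0x7d (little-endian) → word 0x7d3f3c46
ver [0+:3] = (word>>0) & 0x7 = 6  ←
seq [3+:29] = (word>>3) & 0x1fffffff = 262662024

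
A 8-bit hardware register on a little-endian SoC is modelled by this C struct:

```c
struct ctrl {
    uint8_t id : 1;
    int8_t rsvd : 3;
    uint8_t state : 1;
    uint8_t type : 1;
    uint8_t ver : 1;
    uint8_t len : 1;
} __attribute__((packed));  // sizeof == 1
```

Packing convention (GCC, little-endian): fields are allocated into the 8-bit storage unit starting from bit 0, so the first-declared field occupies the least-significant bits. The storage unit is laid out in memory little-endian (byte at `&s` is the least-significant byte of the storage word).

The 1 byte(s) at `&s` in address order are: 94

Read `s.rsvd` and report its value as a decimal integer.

[0]=0x94 (little-endian) → word 0x94
id:1 @ bit 0 → (0x94>>0)&0x1 = 0x0
rsvd:3 @ bit 1 → (0x94>>1)&0x7 = 0x2  ←
state:1 @ bit 4 → (0x94>>4)&0x1 = 0x1
type:1 @ bit 5 → (0x94>>5)&0x1 = 0x0
ver:1 @ bit 6 → (0x94>>6)&0x1 = 0x0
len:1 @ bit 7 → (0x94>>7)&0x1 = 0x1
rsvd signed 3b, MSB=0: value = 2

2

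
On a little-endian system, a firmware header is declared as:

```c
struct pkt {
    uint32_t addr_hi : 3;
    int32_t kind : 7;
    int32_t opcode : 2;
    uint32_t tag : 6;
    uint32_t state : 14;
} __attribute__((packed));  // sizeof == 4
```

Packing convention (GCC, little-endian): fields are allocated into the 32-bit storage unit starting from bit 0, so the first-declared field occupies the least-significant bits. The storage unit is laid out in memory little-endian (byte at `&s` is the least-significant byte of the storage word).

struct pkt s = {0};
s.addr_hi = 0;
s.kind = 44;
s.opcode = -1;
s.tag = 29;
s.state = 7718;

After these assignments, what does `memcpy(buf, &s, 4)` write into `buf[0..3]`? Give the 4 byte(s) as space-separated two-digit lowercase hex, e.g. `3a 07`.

[0+:3] addr_hi=0 & 0x7 = 0x0; word=0x00000000
[3+:7] kind=44 & 0x7f = 0x2c; word=0x00000160
[10+:2] opcode=-1 & 0x3 = 0x3; word=0x00000d60
[12+:6] tag=29 & 0x3f = 0x1d; word=0x0001dd60
[18+:14] state=7718 & 0x3fff = 0x1e26; word=0x7899dd60
word = 0x7899dd60 → little-endian bytes:
  [0]=0x60  [1]=0xdd  [2]=0x99  [3]=0x78

60 dd 99 78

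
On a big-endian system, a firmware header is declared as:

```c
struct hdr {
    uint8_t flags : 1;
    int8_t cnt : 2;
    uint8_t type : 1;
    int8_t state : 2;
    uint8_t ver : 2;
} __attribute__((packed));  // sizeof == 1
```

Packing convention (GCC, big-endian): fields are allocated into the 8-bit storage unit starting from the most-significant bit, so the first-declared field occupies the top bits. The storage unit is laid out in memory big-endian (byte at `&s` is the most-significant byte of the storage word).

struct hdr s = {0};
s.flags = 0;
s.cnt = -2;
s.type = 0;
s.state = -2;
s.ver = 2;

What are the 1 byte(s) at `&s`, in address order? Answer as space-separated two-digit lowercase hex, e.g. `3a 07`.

flags:1 = 0 → 0x0 << 7 → word 0x00
cnt:2 = -2 → 0x2 << 5 → word 0x40
type:1 = 0 → 0x0 << 4 → word 0x40
state:2 = -2 → 0x2 << 2 → word 0x48
ver:2 = 2 → 0x2 << 0 → word 0x4a
word = 0x4a → big-endian bytes:
  [0]=0x4a

4a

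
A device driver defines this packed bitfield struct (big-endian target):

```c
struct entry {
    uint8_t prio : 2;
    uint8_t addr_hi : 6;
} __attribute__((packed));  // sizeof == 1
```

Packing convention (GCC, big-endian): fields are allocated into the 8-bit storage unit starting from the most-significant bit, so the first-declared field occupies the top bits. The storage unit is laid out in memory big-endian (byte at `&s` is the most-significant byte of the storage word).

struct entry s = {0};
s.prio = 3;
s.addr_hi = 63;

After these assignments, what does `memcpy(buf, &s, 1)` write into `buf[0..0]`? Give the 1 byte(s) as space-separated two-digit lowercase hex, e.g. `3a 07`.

ff

[6+:2] prio=3 & 0x3 = 0x3; word=0xc0
[0+:6] addr_hi=63 & 0x3f = 0x3f; word=0xff
word = 0xff → big-endian bytes:
  [0]=0xff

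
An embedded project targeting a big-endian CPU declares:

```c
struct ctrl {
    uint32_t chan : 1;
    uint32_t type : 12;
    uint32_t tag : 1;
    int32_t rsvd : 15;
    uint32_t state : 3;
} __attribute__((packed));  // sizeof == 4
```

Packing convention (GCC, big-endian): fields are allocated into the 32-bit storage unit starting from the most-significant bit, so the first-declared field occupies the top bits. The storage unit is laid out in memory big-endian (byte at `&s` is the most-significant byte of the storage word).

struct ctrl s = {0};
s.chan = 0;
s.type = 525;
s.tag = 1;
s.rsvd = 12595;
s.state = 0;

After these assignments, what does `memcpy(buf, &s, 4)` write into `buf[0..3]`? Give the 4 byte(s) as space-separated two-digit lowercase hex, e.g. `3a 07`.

10 6d 89 98

[31+:1] chan=0 & 0x1 = 0x0; word=0x00000000
[19+:12] type=525 & 0xfff = 0x20d; word=0x10680000
[18+:1] tag=1 & 0x1 = 0x1; word=0x106c0000
[3+:15] rsvd=12595 & 0x7fff = 0x3133; word=0x106d8998
[0+:3] state=0 & 0x7 = 0x0; word=0x106d8998
word = 0x106d8998 → big-endian bytes:
  [0]=0x10  [1]=0x6d  [2]=0x89  [3]=0x98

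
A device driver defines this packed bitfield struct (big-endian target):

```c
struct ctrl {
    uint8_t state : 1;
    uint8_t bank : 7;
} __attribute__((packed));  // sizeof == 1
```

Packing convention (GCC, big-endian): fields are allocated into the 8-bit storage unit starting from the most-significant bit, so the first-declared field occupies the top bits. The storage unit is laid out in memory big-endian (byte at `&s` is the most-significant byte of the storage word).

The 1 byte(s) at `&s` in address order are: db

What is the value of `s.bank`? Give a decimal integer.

91

[0]=0xdb (big-endian) → word 0xdb
state:1 @ bit 7 → (0xdb>>7)&0x1 = 0x1
bank:7 @ bit 0 → (0xdb>>0)&0x7f = 0x5b  ←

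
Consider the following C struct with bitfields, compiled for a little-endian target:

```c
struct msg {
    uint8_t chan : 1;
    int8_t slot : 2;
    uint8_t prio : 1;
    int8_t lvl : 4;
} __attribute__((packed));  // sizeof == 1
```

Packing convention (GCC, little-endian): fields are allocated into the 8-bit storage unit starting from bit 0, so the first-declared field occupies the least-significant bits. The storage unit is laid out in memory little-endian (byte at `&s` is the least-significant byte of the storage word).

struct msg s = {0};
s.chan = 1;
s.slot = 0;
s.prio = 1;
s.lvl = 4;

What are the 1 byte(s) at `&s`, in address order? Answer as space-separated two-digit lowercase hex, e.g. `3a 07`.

chan (1b) val=1 bits=0x1 at bit 0: 0x01
slot (2b) val=0 bits=0x0 at bit 1: 0x01
prio (1b) val=1 bits=0x1 at bit 3: 0x09
lvl (4b) val=4 bits=0x4 at bit 4: 0x49
word = 0x49 → little-endian bytes:
  [0]=0x49

49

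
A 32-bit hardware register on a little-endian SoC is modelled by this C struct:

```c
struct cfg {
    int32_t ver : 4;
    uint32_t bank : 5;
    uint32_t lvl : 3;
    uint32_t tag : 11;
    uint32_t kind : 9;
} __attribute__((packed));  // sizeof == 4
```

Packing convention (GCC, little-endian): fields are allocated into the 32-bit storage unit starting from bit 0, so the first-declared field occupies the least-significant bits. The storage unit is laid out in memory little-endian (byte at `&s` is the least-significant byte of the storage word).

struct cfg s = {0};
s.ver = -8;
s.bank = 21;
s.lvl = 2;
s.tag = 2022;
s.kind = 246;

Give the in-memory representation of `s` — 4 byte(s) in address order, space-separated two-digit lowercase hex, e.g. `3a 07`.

ver:4 = -8 → 0x8 << 0 → word 0x00000008
bank:5 = 21 → 0x15 << 4 → word 0x00000158
lvl:3 = 2 → 0x2 << 9 → word 0x00000558
tag:11 = 2022 → 0x7e6 << 12 → word 0x007e6558
kind:9 = 246 → 0xf6 << 23 → word 0x7b7e6558
word = 0x7b7e6558 → little-endian bytes:
  [0]=0x58  [1]=0x65  [2]=0x7e  [3]=0x7b

58 65 7e 7b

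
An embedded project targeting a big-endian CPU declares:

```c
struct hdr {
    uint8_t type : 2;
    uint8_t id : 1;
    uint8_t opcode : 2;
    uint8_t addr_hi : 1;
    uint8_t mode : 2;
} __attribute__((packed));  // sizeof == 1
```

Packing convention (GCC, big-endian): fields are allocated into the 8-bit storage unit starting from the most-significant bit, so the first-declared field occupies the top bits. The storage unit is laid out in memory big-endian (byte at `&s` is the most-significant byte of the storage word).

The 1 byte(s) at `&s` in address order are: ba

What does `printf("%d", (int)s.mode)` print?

[0]=0xba (big-endian) → word 0xba
type:2 @ bit 6 → (0xba>>6)&0x3 = 0x2
id:1 @ bit 5 → (0xba>>5)&0x1 = 0x1
opcode:2 @ bit 3 → (0xba>>3)&0x3 = 0x3
addr_hi:1 @ bit 2 → (0xba>>2)&0x1 = 0x0
mode:2 @ bit 0 → (0xba>>0)&0x3 = 0x2  ←

2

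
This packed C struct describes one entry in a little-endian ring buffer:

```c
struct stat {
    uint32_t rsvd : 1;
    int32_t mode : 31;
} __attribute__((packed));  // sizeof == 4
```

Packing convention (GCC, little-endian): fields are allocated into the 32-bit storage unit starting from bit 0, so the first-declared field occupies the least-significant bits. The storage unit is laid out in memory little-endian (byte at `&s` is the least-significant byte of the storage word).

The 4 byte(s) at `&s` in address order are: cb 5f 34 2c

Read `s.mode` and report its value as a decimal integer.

370814949

[0]=0xcb [1]=0x5f [2]=0x34 [3]=0x2c (little-endian) → word 0x2c345fcb
rsvd [0+:1] = (word>>0) & 0x1 = 1
mode [1+:31] = (word>>1) & 0x7fffffff = 370814949  ←
mode signed 31b, MSB=0: value = 370814949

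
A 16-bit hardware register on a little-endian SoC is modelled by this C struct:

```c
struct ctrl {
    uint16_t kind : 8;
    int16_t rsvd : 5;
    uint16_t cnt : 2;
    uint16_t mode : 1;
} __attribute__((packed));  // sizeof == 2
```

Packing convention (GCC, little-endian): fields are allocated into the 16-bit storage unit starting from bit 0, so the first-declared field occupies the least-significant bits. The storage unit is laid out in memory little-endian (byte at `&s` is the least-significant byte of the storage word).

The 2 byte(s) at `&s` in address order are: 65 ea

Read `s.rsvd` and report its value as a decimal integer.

[0]=0x65 [1]=0xea (little-endian) → word 0xea65
kind:8 @ bit 0 → (0xea65>>0)&0xff = 0x65
rsvd:5 @ bit 8 → (0xea65>>8)&0x1f = 0xa  ←
cnt:2 @ bit 13 → (0xea65>>13)&0x3 = 0x3
mode:1 @ bit 15 → (0xea65>>15)&0x1 = 0x1
rsvd signed 5b, MSB=0: value = 10

10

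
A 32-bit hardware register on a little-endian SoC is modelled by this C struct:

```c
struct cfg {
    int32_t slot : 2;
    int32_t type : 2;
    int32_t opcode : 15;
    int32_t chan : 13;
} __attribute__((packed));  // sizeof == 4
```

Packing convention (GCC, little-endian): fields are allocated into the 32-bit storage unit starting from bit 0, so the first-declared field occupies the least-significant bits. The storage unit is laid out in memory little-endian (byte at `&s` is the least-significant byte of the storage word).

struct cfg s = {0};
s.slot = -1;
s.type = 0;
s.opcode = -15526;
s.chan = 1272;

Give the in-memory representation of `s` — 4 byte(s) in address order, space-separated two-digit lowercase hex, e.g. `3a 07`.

slot (2b) val=-1 bits=0x3 at bit 0: 0x00000003
type (2b) val=0 bits=0x0 at bit 2: 0x00000003
opcode (15b) val=-15526 bits=0x435a at bit 4: 0x000435a3
chan (13b) val=1272 bits=0x4f8 at bit 19: 0x27c435a3
word = 0x27c435a3 → little-endian bytes:
  [0]=0xa3  [1]=0x35  [2]=0xc4  [3]=0x27

a3 35 c4 27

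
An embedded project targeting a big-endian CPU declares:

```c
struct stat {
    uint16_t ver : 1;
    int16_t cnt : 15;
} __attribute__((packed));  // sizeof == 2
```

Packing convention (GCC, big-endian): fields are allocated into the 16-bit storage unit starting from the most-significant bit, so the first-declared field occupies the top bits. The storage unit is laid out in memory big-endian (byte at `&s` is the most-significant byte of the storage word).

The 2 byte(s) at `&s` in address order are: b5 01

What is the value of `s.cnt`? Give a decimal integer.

[0]=0xb5 [1]=0x01 (big-endian) → word 0xb501
ver [15+:1] = (word>>15) & 0x1 = 1
cnt [0+:15] = (word>>0) & 0x7fff = 13569  ←
cnt signed 15b, MSB=0: value = 13569

13569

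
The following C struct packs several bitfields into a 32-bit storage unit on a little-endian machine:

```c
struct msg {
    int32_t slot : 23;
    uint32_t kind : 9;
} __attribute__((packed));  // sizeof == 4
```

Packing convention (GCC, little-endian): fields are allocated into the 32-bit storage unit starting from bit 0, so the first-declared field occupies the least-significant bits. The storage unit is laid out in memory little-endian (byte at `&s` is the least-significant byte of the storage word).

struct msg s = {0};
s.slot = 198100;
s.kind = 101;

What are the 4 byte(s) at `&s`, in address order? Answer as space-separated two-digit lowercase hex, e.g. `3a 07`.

d4 05 83 32

[0+:23] slot=198100 & 0x7fffff = 0x305d4; word=0x000305d4
[23+:9] kind=101 & 0x1ff = 0x65; word=0x328305d4
word = 0x328305d4 → little-endian bytes:
  [0]=0xd4  [1]=0x05  [2]=0x83  [3]=0x32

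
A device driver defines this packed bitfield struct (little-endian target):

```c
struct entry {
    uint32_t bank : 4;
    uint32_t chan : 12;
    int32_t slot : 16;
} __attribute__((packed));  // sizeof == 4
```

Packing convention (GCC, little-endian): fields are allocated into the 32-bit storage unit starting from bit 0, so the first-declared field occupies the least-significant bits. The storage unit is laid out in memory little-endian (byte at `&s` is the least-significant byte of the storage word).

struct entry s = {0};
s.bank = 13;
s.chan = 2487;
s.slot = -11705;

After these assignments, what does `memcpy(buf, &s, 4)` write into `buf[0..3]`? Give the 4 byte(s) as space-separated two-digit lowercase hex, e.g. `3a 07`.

7d 9b 47 d2

bank (4b) val=13 bits=0xd at bit 0: 0x0000000d
chan (12b) val=2487 bits=0x9b7 at bit 4: 0x00009b7d
slot (16b) val=-11705 bits=0xd247 at bit 16: 0xd2479b7d
word = 0xd2479b7d → little-endian bytes:
  [0]=0x7d  [1]=0x9b  [2]=0x47  [3]=0xd2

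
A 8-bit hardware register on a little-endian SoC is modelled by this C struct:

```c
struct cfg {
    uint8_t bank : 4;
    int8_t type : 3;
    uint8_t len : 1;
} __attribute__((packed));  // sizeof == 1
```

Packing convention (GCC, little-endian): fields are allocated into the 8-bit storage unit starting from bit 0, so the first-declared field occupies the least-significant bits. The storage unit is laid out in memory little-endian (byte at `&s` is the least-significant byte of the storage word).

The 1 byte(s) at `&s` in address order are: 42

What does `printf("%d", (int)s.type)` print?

[0]=0x42 (little-endian) → word 0x42
bank:4 @ bit 0 → (0x42>>0)&0xf = 0x2
type:3 @ bit 4 → (0x42>>4)&0x7 = 0x4  ←
len:1 @ bit 7 → (0x42>>7)&0x1 = 0x0
type signed 3b, MSB=1: 4 - 8 = -4

-4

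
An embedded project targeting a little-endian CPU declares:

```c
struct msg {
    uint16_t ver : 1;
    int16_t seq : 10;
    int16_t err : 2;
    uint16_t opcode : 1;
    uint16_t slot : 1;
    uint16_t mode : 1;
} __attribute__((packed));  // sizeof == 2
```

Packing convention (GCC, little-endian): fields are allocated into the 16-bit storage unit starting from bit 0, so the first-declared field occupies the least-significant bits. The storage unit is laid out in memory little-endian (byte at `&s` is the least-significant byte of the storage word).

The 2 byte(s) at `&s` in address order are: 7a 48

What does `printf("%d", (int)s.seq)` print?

61

[0]=0x7a [1]=0x48 (little-endian) → word 0x487a
ver [0+:1] = (word>>0) & 0x1 = 0
seq [1+:10] = (word>>1) & 0x3ff = 61  ←
err [11+:2] = (word>>11) & 0x3 = 1
opcode [13+:1] = (word>>13) & 0x1 = 0
slot [14+:1] = (word>>14) & 0x1 = 1
mode [15+:1] = (word>>15) & 0x1 = 0
seq signed 10b, MSB=0: value = 61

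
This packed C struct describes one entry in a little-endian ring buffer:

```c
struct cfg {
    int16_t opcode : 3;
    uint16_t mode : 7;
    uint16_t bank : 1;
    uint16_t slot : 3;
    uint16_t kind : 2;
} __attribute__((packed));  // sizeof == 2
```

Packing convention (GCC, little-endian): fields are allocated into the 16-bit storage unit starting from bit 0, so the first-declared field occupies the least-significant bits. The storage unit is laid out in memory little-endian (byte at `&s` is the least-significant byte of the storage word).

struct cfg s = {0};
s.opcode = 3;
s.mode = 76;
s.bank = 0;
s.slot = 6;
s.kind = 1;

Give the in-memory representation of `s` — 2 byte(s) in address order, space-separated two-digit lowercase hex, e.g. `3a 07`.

63 72

[0+:3] opcode=3 & 0x7 = 0x3; word=0x0003
[3+:7] mode=76 & 0x7f = 0x4c; word=0x0263
[10+:1] bank=0 & 0x1 = 0x0; word=0x0263
[11+:3] slot=6 & 0x7 = 0x6; word=0x3263
[14+:2] kind=1 & 0x3 = 0x1; word=0x7263
word = 0x7263 → little-endian bytes:
  [0]=0x63  [1]=0x72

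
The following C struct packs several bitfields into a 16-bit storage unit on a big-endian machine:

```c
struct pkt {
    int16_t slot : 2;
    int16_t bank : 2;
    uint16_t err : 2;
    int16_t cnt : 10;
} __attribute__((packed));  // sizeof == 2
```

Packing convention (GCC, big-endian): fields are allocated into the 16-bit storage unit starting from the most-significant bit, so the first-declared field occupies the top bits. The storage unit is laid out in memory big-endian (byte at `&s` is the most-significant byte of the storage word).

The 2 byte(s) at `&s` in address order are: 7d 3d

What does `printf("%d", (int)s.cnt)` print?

[0]=0x7d [1]=0x3d (big-endian) → word 0x7d3d
slot [14+:2] = (word>>14) & 0x3 = 1
bank [12+:2] = (word>>12) & 0x3 = 3
err [10+:2] = (word>>10) & 0x3 = 3
cnt [0+:10] = (word>>0) & 0x3ff = 317  ←
cnt signed 10b, MSB=0: value = 317

317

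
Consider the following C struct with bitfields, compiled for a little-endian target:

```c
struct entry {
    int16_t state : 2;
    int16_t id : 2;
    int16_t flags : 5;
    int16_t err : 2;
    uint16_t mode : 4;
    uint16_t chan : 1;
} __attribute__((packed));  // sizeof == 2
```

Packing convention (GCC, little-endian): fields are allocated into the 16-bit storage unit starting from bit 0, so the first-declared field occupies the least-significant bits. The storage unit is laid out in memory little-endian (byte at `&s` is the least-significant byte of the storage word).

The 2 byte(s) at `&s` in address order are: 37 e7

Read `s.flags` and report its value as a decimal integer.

-13

[0]=0x37 [1]=0xe7 (little-endian) → word 0xe737
state [0+:2] = (word>>0) & 0x3 = 3
id [2+:2] = (word>>2) & 0x3 = 1
flags [4+:5] = (word>>4) & 0x1f = 19  ←
err [9+:2] = (word>>9) & 0x3 = 3
mode [11+:4] = (word>>11) & 0xf = 12
chan [15+:1] = (word>>15) & 0x1 = 1
flags signed 5b, MSB=1: 19 - 32 = -13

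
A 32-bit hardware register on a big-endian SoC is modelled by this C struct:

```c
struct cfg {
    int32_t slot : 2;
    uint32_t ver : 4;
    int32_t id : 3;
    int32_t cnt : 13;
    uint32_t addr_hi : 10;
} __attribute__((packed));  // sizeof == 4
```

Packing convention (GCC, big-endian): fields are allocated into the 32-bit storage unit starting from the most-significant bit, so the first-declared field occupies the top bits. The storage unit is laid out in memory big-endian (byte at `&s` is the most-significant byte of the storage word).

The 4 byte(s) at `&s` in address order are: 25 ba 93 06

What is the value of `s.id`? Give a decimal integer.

[0]=0x25 [1]=0xba [2]=0x93 [3]=0x06 (big-endian) → word 0x25ba9306
slot:2 @ bit 30 → (0x25ba9306>>30)&0x3 = 0x0
ver:4 @ bit 26 → (0x25ba9306>>26)&0xf = 0x9
id:3 @ bit 23 → (0x25ba9306>>23)&0x7 = 0x3  ←
cnt:13 @ bit 10 → (0x25ba9306>>10)&0x1fff = 0xea4
addr_hi:10 @ bit 0 → (0x25ba9306>>0)&0x3ff = 0x306
id signed 3b, MSB=0: value = 3

3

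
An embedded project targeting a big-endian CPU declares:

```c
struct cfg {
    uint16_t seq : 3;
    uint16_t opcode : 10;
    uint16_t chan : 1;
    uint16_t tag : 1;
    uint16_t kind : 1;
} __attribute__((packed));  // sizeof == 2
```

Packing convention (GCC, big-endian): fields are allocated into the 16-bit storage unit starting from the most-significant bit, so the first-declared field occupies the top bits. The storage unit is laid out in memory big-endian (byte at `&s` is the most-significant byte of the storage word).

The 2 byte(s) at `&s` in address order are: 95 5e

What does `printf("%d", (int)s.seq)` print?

[0]=0x95 [1]=0x5e (big-endian) → word 0x955e
seq:3 @ bit 13 → (0x955e>>13)&0x7 = 0x4  ←
opcode:10 @ bit 3 → (0x955e>>3)&0x3ff = 0x2ab
chan:1 @ bit 2 → (0x955e>>2)&0x1 = 0x1
tag:1 @ bit 1 → (0x955e>>1)&0x1 = 0x1
kind:1 @ bit 0 → (0x955e>>0)&0x1 = 0x0

4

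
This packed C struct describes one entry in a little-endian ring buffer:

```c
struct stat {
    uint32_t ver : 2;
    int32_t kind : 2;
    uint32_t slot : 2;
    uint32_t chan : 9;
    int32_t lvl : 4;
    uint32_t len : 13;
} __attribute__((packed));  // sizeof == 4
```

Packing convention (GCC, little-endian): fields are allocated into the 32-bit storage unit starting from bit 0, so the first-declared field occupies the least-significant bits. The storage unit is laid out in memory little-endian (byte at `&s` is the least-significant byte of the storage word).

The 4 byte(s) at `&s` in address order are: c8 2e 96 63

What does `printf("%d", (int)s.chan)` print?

[0]=0xc8 [1]=0x2e [2]=0x96 [3]=0x63 (little-endian) → word 0x63962ec8
ver [0+:2] = (word>>0) & 0x3 = 0
kind [2+:2] = (word>>2) & 0x3 = 2
slot [4+:2] = (word>>4) & 0x3 = 0
chan [6+:9] = (word>>6) & 0x1ff = 187  ←
lvl [15+:4] = (word>>15) & 0xf = 12
len [19+:13] = (word>>19) & 0x1fff = 3186

187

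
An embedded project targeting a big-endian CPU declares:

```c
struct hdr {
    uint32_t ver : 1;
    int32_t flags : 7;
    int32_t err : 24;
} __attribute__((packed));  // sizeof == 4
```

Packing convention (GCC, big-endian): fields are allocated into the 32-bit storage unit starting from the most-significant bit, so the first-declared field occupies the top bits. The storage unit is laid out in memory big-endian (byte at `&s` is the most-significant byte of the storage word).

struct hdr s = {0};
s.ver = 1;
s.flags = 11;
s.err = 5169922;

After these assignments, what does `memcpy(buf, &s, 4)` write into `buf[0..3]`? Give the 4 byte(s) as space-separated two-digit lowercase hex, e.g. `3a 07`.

[31+:1] ver=1 & 0x1 = 0x1; word=0x80000000
[24+:7] flags=11 & 0x7f = 0xb; word=0x8b000000
[0+:24] err=5169922 & 0xffffff = 0x4ee302; word=0x8b4ee302
word = 0x8b4ee302 → big-endian bytes:
  [0]=0x8b  [1]=0x4e  [2]=0xe3  [3]=0x02

8b 4e e3 02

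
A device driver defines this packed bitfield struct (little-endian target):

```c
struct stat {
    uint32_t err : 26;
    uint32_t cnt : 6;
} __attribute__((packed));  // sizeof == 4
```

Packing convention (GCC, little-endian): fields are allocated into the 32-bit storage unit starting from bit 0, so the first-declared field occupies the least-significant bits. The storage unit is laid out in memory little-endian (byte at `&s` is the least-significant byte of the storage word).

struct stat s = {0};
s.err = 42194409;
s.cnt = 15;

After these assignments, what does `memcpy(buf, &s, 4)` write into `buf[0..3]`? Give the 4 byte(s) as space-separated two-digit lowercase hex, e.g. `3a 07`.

[0+:26] err=42194409 & 0x3ffffff = 0x283d5e9; word=0x0283d5e9
[26+:6] cnt=15 & 0x3f = 0xf; word=0x3e83d5e9
word = 0x3e83d5e9 → little-endian bytes:
  [0]=0xe9  [1]=0xd5  [2]=0x83  [3]=0x3e

e9 d5 83 3e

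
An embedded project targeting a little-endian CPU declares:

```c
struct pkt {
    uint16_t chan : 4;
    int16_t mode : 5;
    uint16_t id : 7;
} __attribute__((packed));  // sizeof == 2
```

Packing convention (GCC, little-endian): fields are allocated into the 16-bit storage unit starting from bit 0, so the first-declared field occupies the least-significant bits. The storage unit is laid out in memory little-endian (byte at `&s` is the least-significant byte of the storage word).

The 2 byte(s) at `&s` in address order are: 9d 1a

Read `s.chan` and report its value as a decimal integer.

13

[0]=0x9d [1]=0x1a (little-endian) → word 0x1a9d
chan [0+:4] = (word>>0) & 0xf = 13  ←
mode [4+:5] = (word>>4) & 0x1f = 9
id [9+:7] = (word>>9) & 0x7f = 13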